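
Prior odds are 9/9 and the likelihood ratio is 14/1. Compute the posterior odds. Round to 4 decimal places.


Posterior odds = prior odds * likelihood ratio
= (9/9) * (14/1)
= 126 / 9
= 14.0

14.0


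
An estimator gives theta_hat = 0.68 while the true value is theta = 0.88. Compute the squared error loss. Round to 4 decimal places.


The squared error loss is (theta_hat - theta)^2
= (0.68 - 0.88)^2
= (-0.2)^2 = 0.04

0.04


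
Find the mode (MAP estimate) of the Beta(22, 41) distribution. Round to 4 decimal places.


For Beta(a,b) with a,b > 1:
Mode = (a-1)/(a+b-2) = (22-1)/(63-2)
= 21/61 = 0.3443

0.3443


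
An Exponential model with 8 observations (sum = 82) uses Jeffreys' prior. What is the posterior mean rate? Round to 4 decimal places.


Posterior Gamma(8, 82)
E[lambda] = 8/82 = 0.0976

0.0976


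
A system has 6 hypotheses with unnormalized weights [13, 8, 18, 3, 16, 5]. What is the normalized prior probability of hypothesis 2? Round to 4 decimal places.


The normalized prior is the weight divided by the total.
Total weight = 63
P(H2) = 8 / 63 = 0.127

0.127


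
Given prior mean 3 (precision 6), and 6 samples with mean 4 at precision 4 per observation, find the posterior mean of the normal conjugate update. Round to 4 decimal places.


The posterior mean is a precision-weighted average of prior and data.
Post. prec. = 6 + 24 = 30
Post. mean = (18 + 96)/30 = 114/30 = 3.8

3.8


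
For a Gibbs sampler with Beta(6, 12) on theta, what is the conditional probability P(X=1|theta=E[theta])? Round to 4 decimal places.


E[theta] = 6/(6+12) = 0.3333
P(X=1|theta) = theta = 0.3333

0.3333


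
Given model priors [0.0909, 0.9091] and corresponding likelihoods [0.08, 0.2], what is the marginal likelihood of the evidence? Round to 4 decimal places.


P(E) = sum_i P(M_i) P(E|M_i)
= 0.0073 + 0.1818
= 0.1891

0.1891


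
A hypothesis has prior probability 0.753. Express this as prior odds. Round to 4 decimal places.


Odds = P(H) / P(not H) = 0.753 / 0.247
= 3.0486

3.0486


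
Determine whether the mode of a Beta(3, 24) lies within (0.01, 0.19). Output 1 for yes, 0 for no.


First find the mode: (a-1)/(a+b-2) = 0.08
Is 0.08 in (0.01, 0.19)? 1

1


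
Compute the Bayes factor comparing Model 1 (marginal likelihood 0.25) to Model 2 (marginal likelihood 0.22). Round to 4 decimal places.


BF12 = marginal likelihood of M1 / marginal likelihood of M2
= 0.25/0.22
= 1.1364

1.1364


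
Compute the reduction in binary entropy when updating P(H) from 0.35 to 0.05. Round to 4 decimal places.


H_before = -p*log2(p) - (1-p)*log2(1-p) for p=0.35: 0.9341
H_after for p=0.05: 0.2864
Reduction = 0.9341 - 0.2864 = 0.6477

0.6477


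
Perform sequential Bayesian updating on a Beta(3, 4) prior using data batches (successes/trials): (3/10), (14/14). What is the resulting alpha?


Accumulate successes: 17
Posterior alpha = prior alpha + sum of successes
= 3 + 17 = 20

20


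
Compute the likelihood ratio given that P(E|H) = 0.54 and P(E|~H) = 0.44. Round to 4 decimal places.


LR = P(E|H) / P(E|~H)
= 0.54 / 0.44 = 1.2273

1.2273


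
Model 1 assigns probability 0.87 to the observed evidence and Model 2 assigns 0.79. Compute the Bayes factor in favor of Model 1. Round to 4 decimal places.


BF = P(data|M1) / P(data|M2)
= 0.87 / 0.79 = 1.1013

1.1013


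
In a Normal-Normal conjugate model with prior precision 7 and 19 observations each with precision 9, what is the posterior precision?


Posterior precision = prior precision + n * observation precision
= 7 + 19 * 9
= 7 + 171 = 178

178


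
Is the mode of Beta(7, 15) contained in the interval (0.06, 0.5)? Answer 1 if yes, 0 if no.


Mode = (a-1)/(a+b-2) = 6/20 = 0.3
Interval: (0.06, 0.5)
Contains mode? 1

1


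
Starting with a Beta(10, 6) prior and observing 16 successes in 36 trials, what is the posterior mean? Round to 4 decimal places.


Posterior parameters: alpha = 10 + 16 = 26
beta = 6 + 20 = 26
Posterior mean = alpha / (alpha + beta) = 26 / 52
= 0.5

0.5


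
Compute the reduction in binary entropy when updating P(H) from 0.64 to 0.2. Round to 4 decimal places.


H_before = -p*log2(p) - (1-p)*log2(1-p) for p=0.64: 0.9427
H_after for p=0.2: 0.7219
Reduction = 0.9427 - 0.7219 = 0.2208

0.2208


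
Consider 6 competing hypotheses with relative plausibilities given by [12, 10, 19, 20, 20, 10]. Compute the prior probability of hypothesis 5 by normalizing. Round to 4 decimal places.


Sum of weights = 12 + 10 + 19 + 20 + 20 + 10 = 91
Normalized prior for H5 = 20 / 91
= 0.2198

0.2198


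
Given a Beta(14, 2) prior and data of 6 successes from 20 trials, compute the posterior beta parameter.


Number of failures = 20 - 6 = 14
Posterior beta = 2 + 14 = 16

16


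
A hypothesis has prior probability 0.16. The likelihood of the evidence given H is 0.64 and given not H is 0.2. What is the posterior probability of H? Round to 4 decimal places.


Using Bayes' theorem:
P(E) = 0.16 * 0.64 + 0.84 * 0.2
P(E) = 0.2704
P(H|E) = (0.16 * 0.64) / 0.2704 = 0.3787

0.3787


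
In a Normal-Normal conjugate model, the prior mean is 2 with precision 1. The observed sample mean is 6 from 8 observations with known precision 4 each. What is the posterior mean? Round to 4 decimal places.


Posterior precision = tau0 + n*tau = 1 + 8*4 = 33
Posterior mean = (tau0*mu0 + n*tau*xbar) / posterior_precision
= (1*2 + 8*4*6) / 33
= 194 / 33 = 5.8788

5.8788


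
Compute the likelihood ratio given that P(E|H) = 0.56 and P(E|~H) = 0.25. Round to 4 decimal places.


LR = P(E|H) / P(E|~H)
= 0.56 / 0.25 = 2.24

2.24


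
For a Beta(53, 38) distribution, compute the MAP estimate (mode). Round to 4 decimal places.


MAP = mode = (a-1)/(a+b-2)
= (53-1)/(53+38-2)
= 52/89 = 0.5843

0.5843


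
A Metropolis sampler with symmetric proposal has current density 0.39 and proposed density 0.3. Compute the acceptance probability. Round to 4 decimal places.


For symmetric proposals, acceptance = min(1, pi(x*)/pi(x))
= min(1, 0.3/0.39)
= min(1, 0.7692) = 0.7692

0.7692


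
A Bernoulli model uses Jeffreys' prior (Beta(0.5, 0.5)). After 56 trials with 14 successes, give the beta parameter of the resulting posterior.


Posterior = Beta(prior_alpha + successes, prior_beta + failures)
= Beta(0.5 + 14, 0.5 + 42)
Posterior beta = 0.5 + (n - k) = 0.5 + 42 = 42.5

42.5


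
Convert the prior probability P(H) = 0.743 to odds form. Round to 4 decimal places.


P(not H) = 1 - 0.743 = 0.257
Odds = 0.743 / 0.257 = 2.8911

2.8911


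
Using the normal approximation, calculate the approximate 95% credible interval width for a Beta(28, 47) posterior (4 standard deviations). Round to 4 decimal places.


Var(Beta) = 28*47/(75^2 * 76) = 0.0031
SD = 0.0555
Width ~ 4*SD = 0.2219

0.2219


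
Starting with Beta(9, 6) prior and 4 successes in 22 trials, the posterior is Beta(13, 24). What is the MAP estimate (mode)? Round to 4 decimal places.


The mode of Beta(a, b) when a > 1 and b > 1 is (a-1)/(a+b-2)
= (13 - 1) / (13 + 24 - 2)
= 12 / 35
= 0.3429

0.3429


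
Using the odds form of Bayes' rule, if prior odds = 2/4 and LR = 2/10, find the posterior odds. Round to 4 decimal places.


Bayes' rule in odds form: posterior odds = prior odds * LR
= (2 * 2) / (4 * 10)
= 4/40 = 0.1

0.1


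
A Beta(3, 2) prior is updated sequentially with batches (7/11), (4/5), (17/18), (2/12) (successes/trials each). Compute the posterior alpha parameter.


Sequential conjugate updating is equivalent to a single batch update.
Total successes across all batches = 30
alpha_posterior = alpha_prior + total_successes = 3 + 30
= 33

33


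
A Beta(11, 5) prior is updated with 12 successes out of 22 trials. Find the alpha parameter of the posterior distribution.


In the Beta-Binomial conjugate update:
alpha_post = alpha_prior + successes
= 11 + 12
= 23

23


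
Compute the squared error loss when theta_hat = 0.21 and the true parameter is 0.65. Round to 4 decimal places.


L = (theta_hat - theta_true)^2
= (0.21 - 0.65)^2
= -0.44^2 = 0.1936

0.1936


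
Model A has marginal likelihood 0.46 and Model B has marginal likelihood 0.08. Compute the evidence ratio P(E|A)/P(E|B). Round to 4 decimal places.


Evidence ratio = P(E|A) / P(E|B)
= 0.46 / 0.08
= 5.75

5.75


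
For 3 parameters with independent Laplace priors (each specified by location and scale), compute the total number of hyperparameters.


A Laplace prior has 2 hyperparameters per parameter.
Total = 3 * 2 = 6

6


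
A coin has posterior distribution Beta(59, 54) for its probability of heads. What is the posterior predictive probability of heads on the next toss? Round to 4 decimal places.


Posterior predictive = E[theta] = alpha/(alpha+beta)
= 59/113
= 0.5221

0.5221


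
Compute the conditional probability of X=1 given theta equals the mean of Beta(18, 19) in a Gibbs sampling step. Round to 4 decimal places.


Mean of Beta(18, 19) = 0.4865
P(X=1 | theta=0.4865) = 0.4865

0.4865


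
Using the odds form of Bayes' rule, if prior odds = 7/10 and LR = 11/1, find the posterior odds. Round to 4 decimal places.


Bayes' rule in odds form: posterior odds = prior odds * LR
= (7 * 11) / (10 * 1)
= 77/10 = 7.7

7.7


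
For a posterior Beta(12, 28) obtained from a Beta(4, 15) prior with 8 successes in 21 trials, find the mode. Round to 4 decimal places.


Mode = (alpha - 1) / (alpha + beta - 2)
= 11 / 38
= 0.2895

0.2895


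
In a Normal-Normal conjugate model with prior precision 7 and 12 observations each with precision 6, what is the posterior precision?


Posterior precision = prior precision + n * observation precision
= 7 + 12 * 6
= 7 + 72 = 79

79


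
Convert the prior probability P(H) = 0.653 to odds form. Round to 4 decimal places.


P(not H) = 1 - 0.653 = 0.347
Odds = 0.653 / 0.347 = 1.8818

1.8818


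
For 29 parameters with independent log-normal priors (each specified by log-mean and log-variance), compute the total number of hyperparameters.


A log-normal prior has 2 hyperparameters per parameter.
Total = 29 * 2 = 58

58


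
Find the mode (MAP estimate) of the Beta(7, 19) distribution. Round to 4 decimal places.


For Beta(a,b) with a,b > 1:
Mode = (a-1)/(a+b-2) = (7-1)/(26-2)
= 6/24 = 0.25

0.25


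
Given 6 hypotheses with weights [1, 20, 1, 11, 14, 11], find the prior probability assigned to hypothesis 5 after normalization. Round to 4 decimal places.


To normalize, divide each weight by the sum of all weights.
Sum = 58
Prior(H5) = 14/58 = 0.2414

0.2414


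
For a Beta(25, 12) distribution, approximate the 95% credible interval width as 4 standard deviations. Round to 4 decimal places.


Variance of Beta(a,b) = ab / ((a+b)^2 * (a+b+1))
= 25*12 / ((37)^2 * 38)
= 0.0058
SD = sqrt(0.0058) = 0.0759
Width = 4 * SD = 0.3038

0.3038


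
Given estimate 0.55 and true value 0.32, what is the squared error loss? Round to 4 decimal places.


Squared error = (estimate - true)^2
Difference = 0.23
Loss = 0.23^2 = 0.0529

0.0529


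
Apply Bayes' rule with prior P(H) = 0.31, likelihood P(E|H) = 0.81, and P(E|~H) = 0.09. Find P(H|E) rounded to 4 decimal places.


Step 1: Compute marginal P(E) = P(E|H)P(H) + P(E|~H)P(~H)
= 0.81*0.31 + 0.09*0.69 = 0.3132
Step 2: P(H|E) = P(E|H)P(H)/P(E) = 0.2511/0.3132
= 0.8017

0.8017


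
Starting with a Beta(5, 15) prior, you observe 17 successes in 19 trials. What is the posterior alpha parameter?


For a Beta-Binomial conjugate model:
Posterior alpha = prior alpha + number of successes
= 5 + 17 = 22

22


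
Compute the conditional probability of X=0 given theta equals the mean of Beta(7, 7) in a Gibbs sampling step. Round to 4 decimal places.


Mean of Beta(7, 7) = 0.5
P(X=0 | theta=0.5) = 0.5

0.5


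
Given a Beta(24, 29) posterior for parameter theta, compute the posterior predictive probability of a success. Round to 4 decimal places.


For a Beta-Bernoulli model, the predictive probability is the mean:
P(success) = 24/(24+29) = 24/53 = 0.4528

0.4528


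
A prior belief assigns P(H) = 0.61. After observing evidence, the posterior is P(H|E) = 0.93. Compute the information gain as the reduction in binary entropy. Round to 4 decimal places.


H(prior) = -0.61*log2(0.61) - 0.39*log2(0.39)
= 0.9648
H(post) = -0.93*log2(0.93) - 0.07*log2(0.07)
= 0.3659
IG = 0.9648 - 0.3659 = 0.5989

0.5989


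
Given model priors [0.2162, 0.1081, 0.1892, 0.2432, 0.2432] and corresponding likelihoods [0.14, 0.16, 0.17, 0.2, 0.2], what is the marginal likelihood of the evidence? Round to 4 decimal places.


P(E) = sum_i P(M_i) P(E|M_i)
= 0.0303 + 0.0173 + 0.0322 + 0.0486 + 0.0486
= 0.177

0.177


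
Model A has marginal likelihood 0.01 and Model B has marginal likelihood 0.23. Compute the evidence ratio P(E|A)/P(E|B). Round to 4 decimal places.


Evidence ratio = P(E|A) / P(E|B)
= 0.01 / 0.23
= 0.0435

0.0435


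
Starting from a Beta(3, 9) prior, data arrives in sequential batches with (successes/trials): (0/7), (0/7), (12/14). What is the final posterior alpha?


In sequential Bayesian updating, we sum all successes.
Total successes = 12
Final alpha = 3 + 12 = 15

15


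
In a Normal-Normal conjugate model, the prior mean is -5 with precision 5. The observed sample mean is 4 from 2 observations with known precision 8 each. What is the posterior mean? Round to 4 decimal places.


Posterior precision = tau0 + n*tau = 5 + 2*8 = 21
Posterior mean = (tau0*mu0 + n*tau*xbar) / posterior_precision
= (5*-5 + 2*8*4) / 21
= 39 / 21 = 1.8571

1.8571


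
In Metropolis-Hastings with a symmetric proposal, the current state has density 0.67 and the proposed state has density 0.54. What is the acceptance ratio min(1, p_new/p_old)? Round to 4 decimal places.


Ratio = p_new / p_old = 0.54 / 0.67 = 0.806
Acceptance = min(1, 0.806) = 0.806

0.806


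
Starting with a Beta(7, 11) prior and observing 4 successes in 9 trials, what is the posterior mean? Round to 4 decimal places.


Posterior parameters: alpha = 7 + 4 = 11
beta = 11 + 5 = 16
Posterior mean = alpha / (alpha + beta) = 11 / 27
= 0.4074

0.4074


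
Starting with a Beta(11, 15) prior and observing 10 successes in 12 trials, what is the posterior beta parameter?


Posterior beta = prior beta + failures
Failures = 12 - 10 = 2
beta_post = 15 + 2 = 17

17


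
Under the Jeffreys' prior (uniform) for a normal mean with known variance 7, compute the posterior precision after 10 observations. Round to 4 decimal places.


Prior precision = 0 (flat prior).
Post. prec. = 0 + n/var = 10/7 = 1.4286

1.4286


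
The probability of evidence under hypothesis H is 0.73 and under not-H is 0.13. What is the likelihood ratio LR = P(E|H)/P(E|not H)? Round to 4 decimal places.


LR = 0.73 / 0.13
= 5.6154

5.6154


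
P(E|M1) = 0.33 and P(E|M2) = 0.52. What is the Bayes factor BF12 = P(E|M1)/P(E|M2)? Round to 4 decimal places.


Bayes factor BF12 = P(E|M1) / P(E|M2)
= 0.33 / 0.52
= 0.6346

0.6346


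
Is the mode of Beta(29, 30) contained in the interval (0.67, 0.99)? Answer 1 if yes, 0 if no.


Mode = (a-1)/(a+b-2) = 28/57 = 0.4912
Interval: (0.67, 0.99)
Contains mode? 0

0


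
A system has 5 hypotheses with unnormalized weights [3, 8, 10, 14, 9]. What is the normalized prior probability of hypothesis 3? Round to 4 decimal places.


The normalized prior is the weight divided by the total.
Total weight = 44
P(H3) = 10 / 44 = 0.2273

0.2273


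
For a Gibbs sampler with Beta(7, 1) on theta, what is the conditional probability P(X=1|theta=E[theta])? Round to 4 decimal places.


E[theta] = 7/(7+1) = 0.875
P(X=1|theta) = theta = 0.875

0.875


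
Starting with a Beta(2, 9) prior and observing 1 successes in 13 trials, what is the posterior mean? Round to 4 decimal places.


Posterior parameters: alpha = 2 + 1 = 3
beta = 9 + 12 = 21
Posterior mean = alpha / (alpha + beta) = 3 / 24
= 0.125

0.125


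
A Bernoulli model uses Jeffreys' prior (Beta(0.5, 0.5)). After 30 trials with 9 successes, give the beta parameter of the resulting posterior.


Posterior = Beta(prior_alpha + successes, prior_beta + failures)
= Beta(0.5 + 9, 0.5 + 21)
Posterior beta = 0.5 + (n - k) = 0.5 + 21 = 21.5

21.5


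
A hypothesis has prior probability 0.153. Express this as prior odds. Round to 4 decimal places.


Odds = P(H) / P(not H) = 0.153 / 0.847
= 0.1806

0.1806


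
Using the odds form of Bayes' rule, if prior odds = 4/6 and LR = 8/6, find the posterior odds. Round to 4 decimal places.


Bayes' rule in odds form: posterior odds = prior odds * LR
= (4 * 8) / (6 * 6)
= 32/36 = 0.8889

0.8889


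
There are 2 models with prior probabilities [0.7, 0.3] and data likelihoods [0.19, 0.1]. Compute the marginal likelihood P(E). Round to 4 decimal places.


P(E) = sum over models of P(M_i) * P(E|M_i)
= 0.7*0.19 + 0.3*0.1
= 0.163

0.163


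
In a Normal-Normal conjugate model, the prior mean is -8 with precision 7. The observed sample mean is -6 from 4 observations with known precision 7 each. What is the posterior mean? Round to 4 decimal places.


Posterior precision = tau0 + n*tau = 7 + 4*7 = 35
Posterior mean = (tau0*mu0 + n*tau*xbar) / posterior_precision
= (7*-8 + 4*7*-6) / 35
= -224 / 35 = -6.4

-6.4


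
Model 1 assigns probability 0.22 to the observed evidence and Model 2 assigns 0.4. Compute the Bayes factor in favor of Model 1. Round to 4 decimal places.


BF = P(data|M1) / P(data|M2)
= 0.22 / 0.4 = 0.55

0.55


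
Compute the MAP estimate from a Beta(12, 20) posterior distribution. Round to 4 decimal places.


MAP = mode of Beta distribution
= (alpha - 1)/(alpha + beta - 2)
= (12-1)/(12+20-2)
= 11/30 = 0.3667

0.3667


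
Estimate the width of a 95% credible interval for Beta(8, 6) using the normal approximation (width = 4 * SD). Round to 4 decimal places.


For Beta(a,b): Var = ab/((a+b)^2(a+b+1))
Var = 0.0163, SD = 0.1278
Approximate 95% CI width = 4 * 0.1278 = 0.5111

0.5111


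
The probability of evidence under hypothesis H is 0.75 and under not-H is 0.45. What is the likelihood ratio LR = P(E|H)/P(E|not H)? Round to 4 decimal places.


LR = 0.75 / 0.45
= 1.6667

1.6667


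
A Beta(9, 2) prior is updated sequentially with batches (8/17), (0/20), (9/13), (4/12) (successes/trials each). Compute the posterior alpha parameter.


Sequential conjugate updating is equivalent to a single batch update.
Total successes across all batches = 21
alpha_posterior = alpha_prior + total_successes = 9 + 21
= 30

30


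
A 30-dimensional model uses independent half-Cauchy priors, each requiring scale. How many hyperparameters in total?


Per parameter: 1 (scale).
Total = 30 * 1 = 30

30


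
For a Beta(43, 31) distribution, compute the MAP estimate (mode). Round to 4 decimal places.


MAP = mode = (a-1)/(a+b-2)
= (43-1)/(43+31-2)
= 42/72 = 0.5833

0.5833


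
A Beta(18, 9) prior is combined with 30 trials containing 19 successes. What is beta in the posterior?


In conjugate updating:
beta_posterior = beta_prior + (n - k)
= 9 + (30 - 19)
= 9 + 11 = 20

20


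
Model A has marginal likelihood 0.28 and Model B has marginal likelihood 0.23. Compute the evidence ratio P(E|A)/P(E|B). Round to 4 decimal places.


Evidence ratio = P(E|A) / P(E|B)
= 0.28 / 0.23
= 1.2174

1.2174


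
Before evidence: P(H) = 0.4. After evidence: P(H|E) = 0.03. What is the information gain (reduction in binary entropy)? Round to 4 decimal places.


Prior entropy = 0.971
Posterior entropy = 0.1944
Information gain = 0.971 - 0.1944 = 0.7766

0.7766


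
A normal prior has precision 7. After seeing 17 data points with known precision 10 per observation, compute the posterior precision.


In the conjugate normal model, precisions add:
tau_posterior = tau_prior + n * tau_data
= 7 + 17*10 = 177

177


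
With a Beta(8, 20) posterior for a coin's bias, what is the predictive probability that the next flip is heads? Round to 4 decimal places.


The predictive probability equals the posterior mean.
P(next = heads) = alpha / (alpha + beta)
= 8 / 28 = 0.2857

0.2857


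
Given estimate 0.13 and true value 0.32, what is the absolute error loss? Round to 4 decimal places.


Absolute error = |estimate - true|
= |-0.19| = 0.19

0.19


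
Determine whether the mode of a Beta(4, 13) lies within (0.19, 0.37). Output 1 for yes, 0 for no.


First find the mode: (a-1)/(a+b-2) = 0.2
Is 0.2 in (0.19, 0.37)? 1

1


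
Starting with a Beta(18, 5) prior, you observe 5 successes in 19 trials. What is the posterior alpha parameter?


For a Beta-Binomial conjugate model:
Posterior alpha = prior alpha + number of successes
= 18 + 5 = 23

23


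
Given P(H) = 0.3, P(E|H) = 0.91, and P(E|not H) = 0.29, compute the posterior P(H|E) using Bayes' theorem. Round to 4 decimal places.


By Bayes' theorem: P(H|E) = P(E|H)*P(H) / P(E)
P(E) = P(E|H)*P(H) + P(E|not H)*P(not H)
P(E) = 0.91*0.3 + 0.29*0.7 = 0.476
P(H|E) = 0.91*0.3 / 0.476 = 0.5735

0.5735


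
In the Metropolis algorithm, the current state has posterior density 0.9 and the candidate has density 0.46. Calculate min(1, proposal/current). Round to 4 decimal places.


Ratio = 0.46/0.9 = 0.5111
Acceptance probability = min(1, 0.5111)
= 0.5111

0.5111


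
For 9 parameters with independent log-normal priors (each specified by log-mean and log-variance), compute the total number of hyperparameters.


A log-normal prior has 2 hyperparameters per parameter.
Total = 9 * 2 = 18

18


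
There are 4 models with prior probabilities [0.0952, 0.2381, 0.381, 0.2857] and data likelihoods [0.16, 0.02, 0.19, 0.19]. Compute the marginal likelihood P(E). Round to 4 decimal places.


P(E) = sum over models of P(M_i) * P(E|M_i)
= 0.0952*0.16 + 0.2381*0.02 + 0.381*0.19 + 0.2857*0.19
= 0.1467

0.1467


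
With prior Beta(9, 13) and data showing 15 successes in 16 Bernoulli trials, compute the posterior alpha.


Conjugate update: alpha_posterior = alpha_prior + k
= 9 + 15 = 24

24


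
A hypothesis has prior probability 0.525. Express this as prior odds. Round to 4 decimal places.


Odds = P(H) / P(not H) = 0.525 / 0.475
= 1.1053

1.1053


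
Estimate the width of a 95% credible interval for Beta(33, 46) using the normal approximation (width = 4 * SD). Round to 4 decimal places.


For Beta(a,b): Var = ab/((a+b)^2(a+b+1))
Var = 0.003, SD = 0.0551
Approximate 95% CI width = 4 * 0.0551 = 0.2206

0.2206


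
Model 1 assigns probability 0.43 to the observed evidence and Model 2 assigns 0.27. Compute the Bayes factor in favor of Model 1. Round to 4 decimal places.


BF = P(data|M1) / P(data|M2)
= 0.43 / 0.27 = 1.5926

1.5926


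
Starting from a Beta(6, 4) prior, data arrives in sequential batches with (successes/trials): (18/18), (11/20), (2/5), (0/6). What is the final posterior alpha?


In sequential Bayesian updating, we sum all successes.
Total successes = 31
Final alpha = 6 + 31 = 37

37


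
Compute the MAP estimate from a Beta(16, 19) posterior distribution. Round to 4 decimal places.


MAP = mode of Beta distribution
= (alpha - 1)/(alpha + beta - 2)
= (16-1)/(16+19-2)
= 15/33 = 0.4545

0.4545


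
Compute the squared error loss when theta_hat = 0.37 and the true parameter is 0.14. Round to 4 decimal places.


L = (theta_hat - theta_true)^2
= (0.37 - 0.14)^2
= 0.23^2 = 0.0529

0.0529


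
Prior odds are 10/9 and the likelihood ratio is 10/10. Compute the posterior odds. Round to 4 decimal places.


Posterior odds = prior odds * likelihood ratio
= (10/9) * (10/10)
= 100 / 90
= 1.1111

1.1111


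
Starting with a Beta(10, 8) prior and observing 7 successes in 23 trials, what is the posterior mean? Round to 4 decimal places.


Posterior parameters: alpha = 10 + 7 = 17
beta = 8 + 16 = 24
Posterior mean = alpha / (alpha + beta) = 17 / 41
= 0.4146

0.4146


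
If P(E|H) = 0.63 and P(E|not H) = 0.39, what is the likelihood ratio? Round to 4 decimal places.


Likelihood ratio = P(E|H) / P(E|not H)
= 0.63 / 0.39
= 1.6154

1.6154


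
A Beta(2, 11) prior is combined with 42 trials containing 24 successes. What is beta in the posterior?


In conjugate updating:
beta_posterior = beta_prior + (n - k)
= 11 + (42 - 24)
= 11 + 18 = 29

29


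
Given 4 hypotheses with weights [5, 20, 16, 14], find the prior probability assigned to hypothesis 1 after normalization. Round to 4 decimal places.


To normalize, divide each weight by the sum of all weights.
Sum = 55
Prior(H1) = 5/55 = 0.0909

0.0909


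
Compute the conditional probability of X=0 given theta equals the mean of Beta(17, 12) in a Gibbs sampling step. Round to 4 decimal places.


Mean of Beta(17, 12) = 0.5862
P(X=0 | theta=0.5862) = 0.4138

0.4138


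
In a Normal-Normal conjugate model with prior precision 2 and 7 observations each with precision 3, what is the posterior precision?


Posterior precision = prior precision + n * observation precision
= 2 + 7 * 3
= 2 + 21 = 23

23


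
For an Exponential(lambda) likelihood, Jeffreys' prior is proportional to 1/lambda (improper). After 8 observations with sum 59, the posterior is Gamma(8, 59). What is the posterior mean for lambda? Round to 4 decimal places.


Posterior = Gamma(n, sum_x) = Gamma(8, 59)
Posterior mean = shape/rate = 8/59
= 0.1356

0.1356


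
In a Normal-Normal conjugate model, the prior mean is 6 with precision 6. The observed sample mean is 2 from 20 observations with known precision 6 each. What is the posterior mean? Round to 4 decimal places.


Posterior precision = tau0 + n*tau = 6 + 20*6 = 126
Posterior mean = (tau0*mu0 + n*tau*xbar) / posterior_precision
= (6*6 + 20*6*2) / 126
= 276 / 126 = 2.1905

2.1905


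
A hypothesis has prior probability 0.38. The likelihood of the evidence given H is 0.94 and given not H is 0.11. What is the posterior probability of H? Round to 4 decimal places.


Using Bayes' theorem:
P(E) = 0.38 * 0.94 + 0.62 * 0.11
P(E) = 0.4254
P(H|E) = (0.38 * 0.94) / 0.4254 = 0.8397

0.8397


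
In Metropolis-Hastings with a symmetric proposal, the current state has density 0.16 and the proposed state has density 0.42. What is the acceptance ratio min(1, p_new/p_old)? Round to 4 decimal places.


Ratio = p_new / p_old = 0.42 / 0.16 = 2.625
Acceptance = min(1, 2.625) = 1.0

1.0


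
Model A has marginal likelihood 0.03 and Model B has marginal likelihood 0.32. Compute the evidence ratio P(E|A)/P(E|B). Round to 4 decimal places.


Evidence ratio = P(E|A) / P(E|B)
= 0.03 / 0.32
= 0.0938

0.0938


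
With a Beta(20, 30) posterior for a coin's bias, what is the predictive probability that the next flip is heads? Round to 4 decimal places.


The predictive probability equals the posterior mean.
P(next = heads) = alpha / (alpha + beta)
= 20 / 50 = 0.4

0.4


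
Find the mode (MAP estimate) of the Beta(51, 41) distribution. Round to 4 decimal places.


For Beta(a,b) with a,b > 1:
Mode = (a-1)/(a+b-2) = (51-1)/(92-2)
= 50/90 = 0.5556

0.5556


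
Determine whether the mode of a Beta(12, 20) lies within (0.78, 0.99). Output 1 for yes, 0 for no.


First find the mode: (a-1)/(a+b-2) = 0.3667
Is 0.3667 in (0.78, 0.99)? 0

0


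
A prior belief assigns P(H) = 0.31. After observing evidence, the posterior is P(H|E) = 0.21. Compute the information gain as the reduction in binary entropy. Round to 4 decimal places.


H(prior) = -0.31*log2(0.31) - 0.69*log2(0.69)
= 0.8932
H(post) = -0.21*log2(0.21) - 0.79*log2(0.79)
= 0.7415
IG = 0.8932 - 0.7415 = 0.1517

0.1517


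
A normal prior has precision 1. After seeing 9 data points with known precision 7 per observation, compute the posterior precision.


In the conjugate normal model, precisions add:
tau_posterior = tau_prior + n * tau_data
= 1 + 9*7 = 64

64


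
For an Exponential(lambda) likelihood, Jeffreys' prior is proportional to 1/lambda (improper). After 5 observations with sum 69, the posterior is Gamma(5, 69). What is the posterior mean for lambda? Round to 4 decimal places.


Posterior = Gamma(n, sum_x) = Gamma(5, 69)
Posterior mean = shape/rate = 5/69
= 0.0725

0.0725


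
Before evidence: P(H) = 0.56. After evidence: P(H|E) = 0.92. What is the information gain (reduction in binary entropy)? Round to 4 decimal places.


Prior entropy = 0.9896
Posterior entropy = 0.4022
Information gain = 0.9896 - 0.4022 = 0.5874

0.5874


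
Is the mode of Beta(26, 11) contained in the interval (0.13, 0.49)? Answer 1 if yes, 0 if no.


Mode = (a-1)/(a+b-2) = 25/35 = 0.7143
Interval: (0.13, 0.49)
Contains mode? 0

0


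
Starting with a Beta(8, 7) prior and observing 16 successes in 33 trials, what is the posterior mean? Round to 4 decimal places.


Posterior parameters: alpha = 8 + 16 = 24
beta = 7 + 17 = 24
Posterior mean = alpha / (alpha + beta) = 24 / 48
= 0.5

0.5


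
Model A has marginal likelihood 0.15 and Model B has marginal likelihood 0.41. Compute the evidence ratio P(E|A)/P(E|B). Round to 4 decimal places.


Evidence ratio = P(E|A) / P(E|B)
= 0.15 / 0.41
= 0.3659

0.3659


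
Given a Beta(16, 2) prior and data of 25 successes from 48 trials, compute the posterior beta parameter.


Number of failures = 48 - 25 = 23
Posterior beta = 2 + 23 = 25

25


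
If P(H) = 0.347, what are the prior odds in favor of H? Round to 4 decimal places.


Prior odds = P(H) / (1 - P(H))
= 0.347 / 0.653
= 0.5314

0.5314


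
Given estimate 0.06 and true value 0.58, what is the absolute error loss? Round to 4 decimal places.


Absolute error = |estimate - true|
= |-0.52| = 0.52

0.52


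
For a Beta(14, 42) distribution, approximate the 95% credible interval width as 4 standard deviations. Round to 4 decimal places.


Variance of Beta(a,b) = ab / ((a+b)^2 * (a+b+1))
= 14*42 / ((56)^2 * 57)
= 0.0033
SD = sqrt(0.0033) = 0.0574
Width = 4 * SD = 0.2294

0.2294


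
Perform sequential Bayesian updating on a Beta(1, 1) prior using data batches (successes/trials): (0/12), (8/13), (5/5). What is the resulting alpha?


Accumulate successes: 13
Posterior alpha = prior alpha + sum of successes
= 1 + 13 = 14

14


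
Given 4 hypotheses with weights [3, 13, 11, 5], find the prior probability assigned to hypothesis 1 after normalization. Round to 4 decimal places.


To normalize, divide each weight by the sum of all weights.
Sum = 32
Prior(H1) = 3/32 = 0.0938

0.0938


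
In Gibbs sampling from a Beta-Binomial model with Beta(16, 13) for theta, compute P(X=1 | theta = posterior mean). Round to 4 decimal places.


Posterior mean = alpha/(alpha+beta) = 16/29 = 0.5517
P(X=1|theta=mean) = theta = 0.5517

0.5517


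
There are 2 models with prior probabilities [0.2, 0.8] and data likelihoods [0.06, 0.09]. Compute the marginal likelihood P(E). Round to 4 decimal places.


P(E) = sum over models of P(M_i) * P(E|M_i)
= 0.2*0.06 + 0.8*0.09
= 0.084

0.084


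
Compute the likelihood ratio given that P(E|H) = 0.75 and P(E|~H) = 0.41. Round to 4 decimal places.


LR = P(E|H) / P(E|~H)
= 0.75 / 0.41 = 1.8293

1.8293


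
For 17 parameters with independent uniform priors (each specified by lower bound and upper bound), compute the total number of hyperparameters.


A uniform prior has 2 hyperparameters per parameter.
Total = 17 * 2 = 34

34


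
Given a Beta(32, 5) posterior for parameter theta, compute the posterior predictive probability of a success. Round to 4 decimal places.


For a Beta-Bernoulli model, the predictive probability is the mean:
P(success) = 32/(32+5) = 32/37 = 0.8649

0.8649


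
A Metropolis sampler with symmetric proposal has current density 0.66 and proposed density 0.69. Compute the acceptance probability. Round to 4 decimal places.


For symmetric proposals, acceptance = min(1, pi(x*)/pi(x))
= min(1, 0.69/0.66)
= min(1, 1.0455) = 1.0

1.0


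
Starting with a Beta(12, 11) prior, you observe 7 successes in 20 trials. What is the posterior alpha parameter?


For a Beta-Binomial conjugate model:
Posterior alpha = prior alpha + number of successes
= 12 + 7 = 19

19


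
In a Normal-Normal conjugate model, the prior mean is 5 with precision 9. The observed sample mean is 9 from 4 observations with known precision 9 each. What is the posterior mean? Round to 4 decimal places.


Posterior precision = tau0 + n*tau = 9 + 4*9 = 45
Posterior mean = (tau0*mu0 + n*tau*xbar) / posterior_precision
= (9*5 + 4*9*9) / 45
= 369 / 45 = 8.2

8.2


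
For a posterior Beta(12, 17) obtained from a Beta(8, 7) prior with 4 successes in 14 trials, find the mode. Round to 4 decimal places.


Mode = (alpha - 1) / (alpha + beta - 2)
= 11 / 27
= 0.4074

0.4074


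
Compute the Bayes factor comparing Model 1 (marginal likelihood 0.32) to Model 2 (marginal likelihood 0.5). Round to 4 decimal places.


BF12 = marginal likelihood of M1 / marginal likelihood of M2
= 0.32/0.5
= 0.64

0.64


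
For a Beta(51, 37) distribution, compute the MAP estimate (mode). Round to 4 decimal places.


MAP = mode = (a-1)/(a+b-2)
= (51-1)/(51+37-2)
= 50/86 = 0.5814

0.5814


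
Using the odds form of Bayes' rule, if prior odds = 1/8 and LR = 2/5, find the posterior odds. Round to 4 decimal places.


Bayes' rule in odds form: posterior odds = prior odds * LR
= (1 * 2) / (8 * 5)
= 2/40 = 0.05

0.05


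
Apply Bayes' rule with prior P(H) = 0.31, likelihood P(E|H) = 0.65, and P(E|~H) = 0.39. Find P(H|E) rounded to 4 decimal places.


Step 1: Compute marginal P(E) = P(E|H)P(H) + P(E|~H)P(~H)
= 0.65*0.31 + 0.39*0.69 = 0.4706
Step 2: P(H|E) = P(E|H)P(H)/P(E) = 0.2015/0.4706
= 0.4282

0.4282


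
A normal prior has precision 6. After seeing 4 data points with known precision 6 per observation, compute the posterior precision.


In the conjugate normal model, precisions add:
tau_posterior = tau_prior + n * tau_data
= 6 + 4*6 = 30

30


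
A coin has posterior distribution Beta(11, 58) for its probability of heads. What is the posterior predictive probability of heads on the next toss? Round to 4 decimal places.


Posterior predictive = E[theta] = alpha/(alpha+beta)
= 11/69
= 0.1594

0.1594


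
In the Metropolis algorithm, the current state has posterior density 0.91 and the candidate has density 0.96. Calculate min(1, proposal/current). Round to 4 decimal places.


Ratio = 0.96/0.91 = 1.0549
Acceptance probability = min(1, 1.0549)
= 1.0

1.0


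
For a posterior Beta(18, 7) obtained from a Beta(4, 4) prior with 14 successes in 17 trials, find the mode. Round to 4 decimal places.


Mode = (alpha - 1) / (alpha + beta - 2)
= 17 / 23
= 0.7391

0.7391


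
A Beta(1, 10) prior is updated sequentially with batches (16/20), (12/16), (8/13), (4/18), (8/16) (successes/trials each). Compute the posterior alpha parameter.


Sequential conjugate updating is equivalent to a single batch update.
Total successes across all batches = 48
alpha_posterior = alpha_prior + total_successes = 1 + 48
= 49

49


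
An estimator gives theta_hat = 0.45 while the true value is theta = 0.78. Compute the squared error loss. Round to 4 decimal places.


The squared error loss is (theta_hat - theta)^2
= (0.45 - 0.78)^2
= (-0.33)^2 = 0.1089

0.1089


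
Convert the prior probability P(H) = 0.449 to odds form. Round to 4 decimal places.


P(not H) = 1 - 0.449 = 0.551
Odds = 0.449 / 0.551 = 0.8149

0.8149


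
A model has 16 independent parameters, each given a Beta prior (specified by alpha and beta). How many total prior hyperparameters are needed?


Each Beta prior needs 2 hyperparameters (alpha and beta).
Total = 2 * 16 = 32

32


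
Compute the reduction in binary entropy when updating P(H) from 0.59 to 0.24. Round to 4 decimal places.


H_before = -p*log2(p) - (1-p)*log2(1-p) for p=0.59: 0.9765
H_after for p=0.24: 0.795
Reduction = 0.9765 - 0.795 = 0.1815

0.1815


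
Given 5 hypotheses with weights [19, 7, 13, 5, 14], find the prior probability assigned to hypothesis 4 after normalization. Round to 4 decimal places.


To normalize, divide each weight by the sum of all weights.
Sum = 58
Prior(H4) = 5/58 = 0.0862

0.0862


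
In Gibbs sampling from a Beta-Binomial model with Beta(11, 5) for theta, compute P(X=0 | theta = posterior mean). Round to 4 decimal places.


Posterior mean = alpha/(alpha+beta) = 11/16 = 0.6875
P(X=0|theta=mean) = 1 - theta = 0.3125

0.3125


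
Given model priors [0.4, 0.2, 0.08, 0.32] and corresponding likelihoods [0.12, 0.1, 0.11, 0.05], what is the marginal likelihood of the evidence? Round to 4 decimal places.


P(E) = sum_i P(M_i) P(E|M_i)
= 0.048 + 0.02 + 0.0088 + 0.016
= 0.0928

0.0928


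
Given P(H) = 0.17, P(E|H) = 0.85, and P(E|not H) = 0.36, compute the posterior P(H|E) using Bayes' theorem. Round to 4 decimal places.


By Bayes' theorem: P(H|E) = P(E|H)*P(H) / P(E)
P(E) = P(E|H)*P(H) + P(E|not H)*P(not H)
P(E) = 0.85*0.17 + 0.36*0.83 = 0.4433
P(H|E) = 0.85*0.17 / 0.4433 = 0.326

0.326


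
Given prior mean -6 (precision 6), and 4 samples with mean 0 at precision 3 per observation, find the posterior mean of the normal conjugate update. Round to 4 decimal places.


The posterior mean is a precision-weighted average of prior and data.
Post. prec. = 6 + 12 = 18
Post. mean = (-36 + 0)/18 = -36/18 = -2.0

-2.0


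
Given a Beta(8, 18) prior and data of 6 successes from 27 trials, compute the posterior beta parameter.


Number of failures = 27 - 6 = 21
Posterior beta = 18 + 21 = 39

39


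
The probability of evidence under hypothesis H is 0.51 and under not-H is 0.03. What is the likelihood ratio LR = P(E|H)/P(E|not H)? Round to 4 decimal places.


LR = 0.51 / 0.03
= 17.0

17.0


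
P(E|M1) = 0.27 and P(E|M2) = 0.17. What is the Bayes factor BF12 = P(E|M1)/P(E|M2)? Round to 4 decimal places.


Bayes factor BF12 = P(E|M1) / P(E|M2)
= 0.27 / 0.17
= 1.5882

1.5882


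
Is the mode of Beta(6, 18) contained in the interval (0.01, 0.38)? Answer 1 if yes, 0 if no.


Mode = (a-1)/(a+b-2) = 5/22 = 0.2273
Interval: (0.01, 0.38)
Contains mode? 1

1


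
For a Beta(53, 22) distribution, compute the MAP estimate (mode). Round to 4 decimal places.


MAP = mode = (a-1)/(a+b-2)
= (53-1)/(53+22-2)
= 52/73 = 0.7123

0.7123


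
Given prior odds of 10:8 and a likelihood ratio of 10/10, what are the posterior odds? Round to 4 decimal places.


Posterior odds = prior odds * LR
Prior odds = 10/8 = 1.25
LR = 10/10 = 1.0
Posterior odds = 1.25 * 1.0 = 1.25

1.25


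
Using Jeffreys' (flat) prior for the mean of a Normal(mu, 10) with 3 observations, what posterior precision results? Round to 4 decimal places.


Flat prior means prior precision is 0.
Posterior precision = n / sigma^2 = 3/10 = 0.3

0.3


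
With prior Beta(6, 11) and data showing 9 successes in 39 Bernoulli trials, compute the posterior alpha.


Conjugate update: alpha_posterior = alpha_prior + k
= 6 + 9 = 15

15


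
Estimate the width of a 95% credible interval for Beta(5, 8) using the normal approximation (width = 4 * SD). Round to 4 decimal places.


For Beta(a,b): Var = ab/((a+b)^2(a+b+1))
Var = 0.0169, SD = 0.13
Approximate 95% CI width = 4 * 0.13 = 0.5201

0.5201


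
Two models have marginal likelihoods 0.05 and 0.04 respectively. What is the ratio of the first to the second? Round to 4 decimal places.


Evidence ratio = 0.05 / 0.04
= 1.25

1.25


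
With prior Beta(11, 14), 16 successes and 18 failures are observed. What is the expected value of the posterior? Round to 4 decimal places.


Posterior = Beta(27, 32)
E[theta] = alpha/(alpha+beta)
= 27/59 = 0.4576

0.4576


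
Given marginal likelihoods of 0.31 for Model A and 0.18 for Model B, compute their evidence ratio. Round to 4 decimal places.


Ratio = ML(A) / ML(B) = 0.31/0.18
= 1.7222

1.7222
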